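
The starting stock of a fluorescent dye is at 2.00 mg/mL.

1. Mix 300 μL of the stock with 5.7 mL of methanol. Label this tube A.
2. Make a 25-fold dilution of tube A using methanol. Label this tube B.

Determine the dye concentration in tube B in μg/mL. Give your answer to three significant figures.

4.00 μg/mL

Step 1: 300 μL + 5.7 mL = 6000 μL total → factor 6000/300 = 20
Step 2: 25-fold → factor 25
Overall dilution factor = 20 × 25 = 500
Final = 2.00 mg/mL / 500 = 0.004000 mg/mL = 4.00 μg/mL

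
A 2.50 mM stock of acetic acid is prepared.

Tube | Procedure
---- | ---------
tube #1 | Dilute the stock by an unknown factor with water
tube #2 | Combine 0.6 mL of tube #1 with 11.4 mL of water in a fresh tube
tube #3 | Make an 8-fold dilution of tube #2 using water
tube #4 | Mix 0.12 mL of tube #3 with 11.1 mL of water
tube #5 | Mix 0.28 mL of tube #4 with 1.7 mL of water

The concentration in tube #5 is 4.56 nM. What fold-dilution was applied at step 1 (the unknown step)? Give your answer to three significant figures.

Step 1: unknown factor x
Step 2: 0.6 mL + 11.4 mL = 12 mL total → factor 12/0.6 = 20
Step 3: 8-fold → factor 8
Step 4: 0.12 mL + 11.1 mL = 11.22 mL total → factor 11.22/0.12 = 93.5
Step 5: 0.28 mL + 1.7 mL = 1.98 mL total → factor 1.98/0.28 = 7.0714
Product of known-step factors = 1.0579 × 10^5
Overall factor = 2.50 mM / (4.56 nM) = 5.4825 × 10^5
x = 5.4825 × 10^5 / 1.0579 × 10^5 = 5.18

5.18-fold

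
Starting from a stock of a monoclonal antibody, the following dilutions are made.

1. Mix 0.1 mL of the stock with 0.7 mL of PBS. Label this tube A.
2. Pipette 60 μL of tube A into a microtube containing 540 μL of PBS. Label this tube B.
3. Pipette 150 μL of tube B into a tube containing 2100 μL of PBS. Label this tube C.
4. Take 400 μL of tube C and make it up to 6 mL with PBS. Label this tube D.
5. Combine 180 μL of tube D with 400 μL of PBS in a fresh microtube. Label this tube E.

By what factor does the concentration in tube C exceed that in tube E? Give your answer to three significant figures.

48.3

Step 1: 0.1 mL + 0.7 mL = 0.8 mL total → factor 0.8/0.1 = 8
Step 2: 60 μL + 540 μL = 600 μL total → factor 600/60 = 10
Step 3: 150 μL + 2100 μL = 2250 μL total → factor 2250/150 = 15
Step 4: 400 μL brought to 6 mL → factor 6000/400 = 15
Step 5: 180 μL + 400 μL = 580 μL total → factor 580/180 = 3.2222
Dilution factor to tube C = 1200; to tube E = 58000
[tube C]/[tube E] = (factor to tube E)/(factor to tube C) = 58000/1200 = 48.3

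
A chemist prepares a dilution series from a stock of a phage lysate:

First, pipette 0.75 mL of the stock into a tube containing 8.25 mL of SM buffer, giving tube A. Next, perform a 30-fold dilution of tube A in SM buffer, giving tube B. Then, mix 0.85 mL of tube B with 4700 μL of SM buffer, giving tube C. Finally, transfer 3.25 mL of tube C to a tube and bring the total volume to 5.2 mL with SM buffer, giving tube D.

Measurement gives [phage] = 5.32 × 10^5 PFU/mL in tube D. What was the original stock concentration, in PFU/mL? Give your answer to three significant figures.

2.00 × 10^9 PFU/mL

Step 1: 0.75 mL + 8.25 mL = 9 mL total → factor 9/0.75 = 12
Step 2: 30-fold → factor 30
Step 3: 0.85 mL + 4700 μL = 5.55 mL total → factor 5.55/0.85 = 6.5294
Step 4: 3.25 mL brought to 5.2 mL → factor 5.2/3.25 = 1.6
Overall dilution factor = 12 × 30 × 6.5294 × 1.6 = 3760.9
Stock = 5.32 × 10^5 PFU/mL × 3760.9 = 2.00 × 10^9 PFU/mL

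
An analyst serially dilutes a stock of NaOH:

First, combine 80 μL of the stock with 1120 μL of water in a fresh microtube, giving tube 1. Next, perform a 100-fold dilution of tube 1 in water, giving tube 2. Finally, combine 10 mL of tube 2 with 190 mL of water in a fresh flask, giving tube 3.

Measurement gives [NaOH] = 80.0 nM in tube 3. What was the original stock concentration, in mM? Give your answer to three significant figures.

2.40 mM

Step 1: 80 μL + 1120 μL = 1200 μL total → factor 1200/80 = 15
Step 2: 100-fold → factor 100
Step 3: 10 mL + 190 mL = 200 mL total → factor 200/10 = 20
Overall dilution factor = 15 × 100 × 20 = 30000
Stock = 80.0 nM × 30000 = 2.400 × 10^6 nM = 2.40 mM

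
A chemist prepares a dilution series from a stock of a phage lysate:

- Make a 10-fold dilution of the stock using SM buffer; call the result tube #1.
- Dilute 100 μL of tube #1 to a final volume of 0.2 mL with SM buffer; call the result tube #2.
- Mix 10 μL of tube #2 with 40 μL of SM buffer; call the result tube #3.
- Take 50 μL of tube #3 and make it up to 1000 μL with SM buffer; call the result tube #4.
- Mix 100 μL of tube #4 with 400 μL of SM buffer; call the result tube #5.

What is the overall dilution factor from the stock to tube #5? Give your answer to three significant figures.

1.00 × 10^4

Step 1: 10-fold → factor 10
Step 2: 100 μL brought to 0.2 mL → factor 200/100 = 2
Step 3: 10 μL + 40 μL = 50 μL total → factor 50/10 = 5
Step 4: 50 μL brought to 1000 μL → factor 1000/50 = 20
Step 5: 100 μL + 400 μL = 500 μL total → factor 500/100 = 5
Overall dilution factor = 10 × 2 × 5 × 20 × 5 = 10000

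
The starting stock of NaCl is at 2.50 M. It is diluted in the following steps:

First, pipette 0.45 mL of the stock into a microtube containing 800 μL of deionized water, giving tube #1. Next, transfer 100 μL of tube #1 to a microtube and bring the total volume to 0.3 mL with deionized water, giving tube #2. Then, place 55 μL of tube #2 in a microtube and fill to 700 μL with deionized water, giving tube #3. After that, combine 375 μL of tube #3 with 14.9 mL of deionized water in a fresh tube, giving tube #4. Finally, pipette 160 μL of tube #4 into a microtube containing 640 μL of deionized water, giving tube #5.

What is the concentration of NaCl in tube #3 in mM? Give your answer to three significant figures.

Step 1: 0.45 mL + 800 μL = 1.25 mL total → factor 1.25/0.45 = 2.7778
Step 2: 100 μL brought to 0.3 mL → factor 300/100 = 3
Step 3: 55 μL brought to 700 μL → factor 700/55 = 12.727
Dilution factor through tube #3 = 2.7778 × 3 × 12.727 = 106.06
[tube #3] = 2.50 M / 106.06 = 0.02357 M = 23.6 mM

23.6 mM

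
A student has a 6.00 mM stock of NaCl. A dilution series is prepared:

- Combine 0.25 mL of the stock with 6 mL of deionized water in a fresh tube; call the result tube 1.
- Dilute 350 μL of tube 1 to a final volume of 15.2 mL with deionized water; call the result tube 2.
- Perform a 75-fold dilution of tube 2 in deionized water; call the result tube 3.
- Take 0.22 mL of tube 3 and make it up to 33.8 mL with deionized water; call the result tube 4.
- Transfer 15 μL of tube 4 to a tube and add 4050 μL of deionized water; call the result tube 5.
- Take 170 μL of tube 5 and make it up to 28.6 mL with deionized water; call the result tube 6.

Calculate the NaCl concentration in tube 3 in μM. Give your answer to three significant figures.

Step 1: 0.25 mL + 6 mL = 6.25 mL total → factor 6.25/0.25 = 25
Step 2: 350 μL brought to 15.2 mL → factor 15200/350 = 43.429
Step 3: 75-fold → factor 75
Dilution factor through tube 3 = 25 × 43.429 × 75 = 81429
[tube 3] = 6.00 mM / 81429 = 7.368 × 10^-5 mM = 0.0737 μM

0.0737 μM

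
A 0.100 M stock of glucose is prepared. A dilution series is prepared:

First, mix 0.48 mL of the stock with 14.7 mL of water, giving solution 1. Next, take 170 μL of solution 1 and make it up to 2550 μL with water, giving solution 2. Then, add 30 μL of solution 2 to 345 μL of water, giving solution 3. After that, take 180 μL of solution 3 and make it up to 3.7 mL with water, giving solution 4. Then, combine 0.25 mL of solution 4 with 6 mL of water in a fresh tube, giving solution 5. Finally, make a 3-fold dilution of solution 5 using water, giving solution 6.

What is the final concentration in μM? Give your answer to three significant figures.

Step 1: 0.48 mL + 14.7 mL = 15.18 mL total → factor 15.18/0.48 = 31.625
Step 2: 170 μL brought to 2550 μL → factor 2550/170 = 15
Step 3: 30 μL + 345 μL = 375 μL total → factor 375/30 = 12.5
Step 4: 180 μL brought to 3.7 mL → factor 3700/180 = 20.556
Step 5: 0.25 mL + 6 mL = 6.25 mL total → factor 6.25/0.25 = 25
Step 6: 3-fold → factor 3
Overall dilution factor = 31.625 × 15 × 12.5 × 20.556 × 25 × 3 = 9.1416 × 10^6
Final = 0.100 M / 9.1416 × 10^6 = 1.094 × 10^-8 M = 0.0109 μM

0.0109 μM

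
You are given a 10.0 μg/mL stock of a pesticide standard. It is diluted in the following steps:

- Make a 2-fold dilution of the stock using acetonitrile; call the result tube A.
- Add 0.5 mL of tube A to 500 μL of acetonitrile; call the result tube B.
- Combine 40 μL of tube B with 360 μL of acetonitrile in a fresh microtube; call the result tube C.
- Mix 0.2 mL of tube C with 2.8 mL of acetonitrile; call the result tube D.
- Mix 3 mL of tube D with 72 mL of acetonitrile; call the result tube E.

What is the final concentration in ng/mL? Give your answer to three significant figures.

0.667 ng/mL

Step 1: 2-fold → factor 2
Step 2: 0.5 mL + 500 μL = 1 mL total → factor 1/0.5 = 2
Step 3: 40 μL + 360 μL = 400 μL total → factor 400/40 = 10
Step 4: 0.2 mL + 2.8 mL = 3 mL total → factor 3/0.2 = 15
Step 5: 3 mL + 72 mL = 75 mL total → factor 75/3 = 25
Overall dilution factor = 2 × 2 × 10 × 15 × 25 = 15000
Final = 10.0 μg/mL / 15000 = 0.0006667 μg/mL = 0.667 ng/mL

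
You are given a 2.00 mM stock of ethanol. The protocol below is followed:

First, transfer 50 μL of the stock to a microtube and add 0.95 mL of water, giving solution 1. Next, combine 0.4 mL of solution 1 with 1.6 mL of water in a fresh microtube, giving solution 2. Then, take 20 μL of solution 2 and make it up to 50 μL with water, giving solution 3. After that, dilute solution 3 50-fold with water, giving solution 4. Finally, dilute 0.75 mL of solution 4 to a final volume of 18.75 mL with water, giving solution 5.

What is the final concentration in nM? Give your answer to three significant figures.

Step 1: 50 μL + 0.95 mL = 1000 μL total → factor 1000/50 = 20
Step 2: 0.4 mL + 1.6 mL = 2 mL total → factor 2/0.4 = 5
Step 3: 20 μL brought to 50 μL → factor 50/20 = 2.5
Step 4: 50-fold → factor 50
Step 5: 0.75 mL brought to 18.75 mL → factor 18.75/0.75 = 25
Overall dilution factor = 20 × 5 × 2.5 × 50 × 25 = 3.125 × 10^5
Final = 2.00 mM / 3.125 × 10^5 = 6.400 × 10^-6 mM = 6.40 nM

6.40 nM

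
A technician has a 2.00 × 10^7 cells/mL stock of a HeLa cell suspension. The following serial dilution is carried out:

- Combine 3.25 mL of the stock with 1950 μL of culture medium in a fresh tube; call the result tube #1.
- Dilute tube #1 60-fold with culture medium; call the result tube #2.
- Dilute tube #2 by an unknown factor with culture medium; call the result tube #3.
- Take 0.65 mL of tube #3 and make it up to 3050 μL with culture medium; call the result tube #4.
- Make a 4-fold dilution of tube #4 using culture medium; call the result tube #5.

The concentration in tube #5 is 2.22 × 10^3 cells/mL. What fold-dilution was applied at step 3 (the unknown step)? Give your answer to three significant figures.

5.00-fold

Step 1: 3.25 mL + 1950 μL = 5.2 mL total → factor 5.2/3.25 = 1.6
Step 2: 60-fold → factor 60
Step 3: unknown factor x
Step 4: 0.65 mL brought to 3050 μL → factor 3.05/0.65 = 4.6923
Step 5: 4-fold → factor 4
Product of known-step factors = 1801.8
Overall factor = 2.00 × 10^7 cells/mL / (2.22 × 10^3 cells/mL) = 9009
x = 9009 / 1801.8 = 5.00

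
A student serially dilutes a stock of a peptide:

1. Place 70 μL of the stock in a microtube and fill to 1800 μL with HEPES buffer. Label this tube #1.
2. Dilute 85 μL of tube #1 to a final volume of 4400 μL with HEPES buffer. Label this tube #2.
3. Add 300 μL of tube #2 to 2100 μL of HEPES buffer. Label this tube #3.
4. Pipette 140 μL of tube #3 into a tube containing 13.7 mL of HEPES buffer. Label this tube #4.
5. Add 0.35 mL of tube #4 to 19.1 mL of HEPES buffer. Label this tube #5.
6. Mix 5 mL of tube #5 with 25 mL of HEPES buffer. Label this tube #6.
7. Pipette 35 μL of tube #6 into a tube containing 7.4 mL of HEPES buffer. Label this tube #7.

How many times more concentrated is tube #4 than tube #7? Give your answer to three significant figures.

Step 1: 70 μL brought to 1800 μL → factor 1800/70 = 25.714
Step 2: 85 μL brought to 4400 μL → factor 4400/85 = 51.765
Step 3: 300 μL + 2100 μL = 2400 μL total → factor 2400/300 = 8
Step 4: 140 μL + 13.7 mL = 13840 μL total → factor 13840/140 = 98.857
Step 5: 0.35 mL + 19.1 mL = 19.45 mL total → factor 19.45/0.35 = 55.571
Step 6: 5 mL + 25 mL = 30 mL total → factor 30/5 = 6
Step 7: 35 μL + 7.4 mL = 7435 μL total → factor 7435/35 = 212.43
Dilution factor to tube #4 = 1.0527 × 10^6; to tube #7 = 7.4563 × 10^10
[tube #4]/[tube #7] = (factor to tube #7)/(factor to tube #4) = 7.4563 × 10^10/1.0527 × 10^6 = 7.08 × 10^4

7.08 × 10^4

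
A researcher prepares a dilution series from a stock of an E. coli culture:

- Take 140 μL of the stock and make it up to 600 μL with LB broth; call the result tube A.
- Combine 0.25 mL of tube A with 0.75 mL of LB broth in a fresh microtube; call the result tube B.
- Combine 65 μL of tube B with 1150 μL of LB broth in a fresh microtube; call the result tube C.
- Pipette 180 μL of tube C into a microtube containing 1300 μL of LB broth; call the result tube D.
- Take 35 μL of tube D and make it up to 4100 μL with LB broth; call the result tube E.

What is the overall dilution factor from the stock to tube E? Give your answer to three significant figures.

3.09 × 10^5

Step 1: 140 μL brought to 600 μL → factor 600/140 = 4.2857
Step 2: 0.25 mL + 0.75 mL = 1 mL total → factor 1/0.25 = 4
Step 3: 65 μL + 1150 μL = 1215 μL total → factor 1215/65 = 18.692
Step 4: 180 μL + 1300 μL = 1480 μL total → factor 1480/180 = 8.2222
Step 5: 35 μL brought to 4100 μL → factor 4100/35 = 117.14
Overall dilution factor = 4.2857 × 4 × 18.692 × 8.2222 × 117.14 = 3.0864 × 10^5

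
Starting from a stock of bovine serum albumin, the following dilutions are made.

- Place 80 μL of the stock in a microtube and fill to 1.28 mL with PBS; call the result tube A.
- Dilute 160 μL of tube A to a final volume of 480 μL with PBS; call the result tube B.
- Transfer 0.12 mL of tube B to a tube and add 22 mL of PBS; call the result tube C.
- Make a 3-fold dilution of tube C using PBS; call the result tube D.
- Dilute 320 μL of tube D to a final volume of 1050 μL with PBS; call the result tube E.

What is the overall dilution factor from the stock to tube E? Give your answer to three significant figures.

8.71 × 10^4

Step 1: 80 μL brought to 1.28 mL → factor 1280/80 = 16
Step 2: 160 μL brought to 480 μL → factor 480/160 = 3
Step 3: 0.12 mL + 22 mL = 22.12 mL total → factor 22.12/0.12 = 184.33
Step 4: 3-fold → factor 3
Step 5: 320 μL brought to 1050 μL → factor 1050/320 = 3.2812
Overall dilution factor = 16 × 3 × 184.33 × 3 × 3.2812 = 87098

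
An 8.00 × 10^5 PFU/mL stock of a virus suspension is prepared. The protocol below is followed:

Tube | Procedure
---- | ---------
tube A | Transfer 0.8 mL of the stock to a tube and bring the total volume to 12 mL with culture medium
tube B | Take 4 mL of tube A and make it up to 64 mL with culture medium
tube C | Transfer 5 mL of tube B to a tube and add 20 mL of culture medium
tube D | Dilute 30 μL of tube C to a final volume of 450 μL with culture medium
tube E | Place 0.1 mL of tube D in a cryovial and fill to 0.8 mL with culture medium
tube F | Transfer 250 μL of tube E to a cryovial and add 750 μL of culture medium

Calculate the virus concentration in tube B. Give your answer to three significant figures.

Step 1: 0.8 mL brought to 12 mL → factor 12/0.8 = 15
Step 2: 4 mL brought to 64 mL → factor 64/4 = 16
Dilution factor through tube B = 15 × 16 = 240
[tube B] = 8.00 × 10^5 PFU/mL / 240 = 3.33 × 10^3 PFU/mL

3.33 × 10^3 PFU/mL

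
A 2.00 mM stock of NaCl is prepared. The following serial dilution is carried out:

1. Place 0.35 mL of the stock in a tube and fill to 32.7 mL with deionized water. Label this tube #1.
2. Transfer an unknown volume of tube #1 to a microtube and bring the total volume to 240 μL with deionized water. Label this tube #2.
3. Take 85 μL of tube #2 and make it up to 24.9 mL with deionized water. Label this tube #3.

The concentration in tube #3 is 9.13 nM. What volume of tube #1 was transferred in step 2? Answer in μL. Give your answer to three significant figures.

Step 1: 0.35 mL brought to 32.7 mL → factor 32.7/0.35 = 93.429
Step 2: v brought to 240 μL → factor = 240 μL/v
Step 3: 85 μL brought to 24.9 mL → factor 24900/85 = 292.94
Product of known-step factors = 27369
Overall factor = 2.00 mM / (9.13 nM) = 2.1906 × 10^5
Step-2 factor = 2.1906 × 10^5 / 27369 = 8.0039
v = 240 μL / 8.0039 = 30.0 μL

30.0 μL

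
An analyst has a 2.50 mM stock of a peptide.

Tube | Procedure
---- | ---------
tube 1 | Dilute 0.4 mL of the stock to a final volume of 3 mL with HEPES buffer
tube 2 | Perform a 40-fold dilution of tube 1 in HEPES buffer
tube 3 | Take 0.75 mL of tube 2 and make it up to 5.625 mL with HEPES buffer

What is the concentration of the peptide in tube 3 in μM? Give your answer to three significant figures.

Step 1: 0.4 mL brought to 3 mL → factor 3/0.4 = 7.5
Step 2: 40-fold → factor 40
Step 3: 0.75 mL brought to 5.625 mL → factor 5.625/0.75 = 7.5
Overall dilution factor = 7.5 × 40 × 7.5 = 2250
Final = 2.50 mM / 2250 = 0.001111 mM = 1.11 μM

1.11 μM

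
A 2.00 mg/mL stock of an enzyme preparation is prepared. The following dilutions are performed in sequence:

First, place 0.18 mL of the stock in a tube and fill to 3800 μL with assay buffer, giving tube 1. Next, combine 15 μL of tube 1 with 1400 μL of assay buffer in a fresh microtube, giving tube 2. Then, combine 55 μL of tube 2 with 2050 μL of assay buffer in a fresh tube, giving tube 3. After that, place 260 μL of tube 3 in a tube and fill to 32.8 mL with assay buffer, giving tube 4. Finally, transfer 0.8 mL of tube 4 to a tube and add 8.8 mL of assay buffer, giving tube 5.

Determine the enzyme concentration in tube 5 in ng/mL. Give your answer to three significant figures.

Step 1: 0.18 mL brought to 3800 μL → factor 3.8/0.18 = 21.111
Step 2: 15 μL + 1400 μL = 1415 μL total → factor 1415/15 = 94.333
Step 3: 55 μL + 2050 μL = 2105 μL total → factor 2105/55 = 38.273
Step 4: 260 μL brought to 32.8 mL → factor 32800/260 = 126.15
Step 5: 0.8 mL + 8.8 mL = 9.6 mL total → factor 9.6/0.8 = 12
Overall dilution factor = 21.111 × 94.333 × 38.273 × 126.15 × 12 = 1.1538 × 10^8
Final = 2.00 mg/mL / 1.1538 × 10^8 = 1.733 × 10^-8 mg/mL = 0.0173 ng/mL

0.0173 ng/mL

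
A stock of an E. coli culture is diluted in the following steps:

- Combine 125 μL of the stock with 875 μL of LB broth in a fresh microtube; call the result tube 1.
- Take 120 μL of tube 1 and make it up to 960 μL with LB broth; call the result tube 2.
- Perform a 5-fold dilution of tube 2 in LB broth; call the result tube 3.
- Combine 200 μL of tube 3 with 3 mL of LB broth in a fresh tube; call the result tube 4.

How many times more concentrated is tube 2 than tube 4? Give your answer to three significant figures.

80.0

Step 1: 125 μL + 875 μL = 1000 μL total → factor 1000/125 = 8
Step 2: 120 μL brought to 960 μL → factor 960/120 = 8
Step 3: 5-fold → factor 5
Step 4: 200 μL + 3 mL = 3200 μL total → factor 3200/200 = 16
Dilution factor to tube 2 = 64; to tube 4 = 5120
[tube 2]/[tube 4] = (factor to tube 4)/(factor to tube 2) = 5120/64 = 80.0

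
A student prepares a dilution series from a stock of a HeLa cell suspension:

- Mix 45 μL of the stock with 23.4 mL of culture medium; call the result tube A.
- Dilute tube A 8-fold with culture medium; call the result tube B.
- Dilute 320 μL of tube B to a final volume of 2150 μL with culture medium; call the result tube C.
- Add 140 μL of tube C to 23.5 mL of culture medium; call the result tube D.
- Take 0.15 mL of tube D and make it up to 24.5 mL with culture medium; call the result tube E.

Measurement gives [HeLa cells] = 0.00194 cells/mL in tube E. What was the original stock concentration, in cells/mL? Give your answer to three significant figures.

1.50 × 10^6 cells/mL

Step 1: 45 μL + 23.4 mL = 23445 μL total → factor 23445/45 = 521
Step 2: 8-fold → factor 8
Step 3: 320 μL brought to 2150 μL → factor 2150/320 = 6.7188
Step 4: 140 μL + 23.5 mL = 23640 μL total → factor 23640/140 = 168.86
Step 5: 0.15 mL brought to 24.5 mL → factor 24.5/0.15 = 163.33
Overall dilution factor = 521 × 8 × 6.7188 × 168.86 × 163.33 = 7.7234 × 10^8
Stock = 0.00194 cells/mL × 7.7234 × 10^8 = 1.50 × 10^6 cells/mL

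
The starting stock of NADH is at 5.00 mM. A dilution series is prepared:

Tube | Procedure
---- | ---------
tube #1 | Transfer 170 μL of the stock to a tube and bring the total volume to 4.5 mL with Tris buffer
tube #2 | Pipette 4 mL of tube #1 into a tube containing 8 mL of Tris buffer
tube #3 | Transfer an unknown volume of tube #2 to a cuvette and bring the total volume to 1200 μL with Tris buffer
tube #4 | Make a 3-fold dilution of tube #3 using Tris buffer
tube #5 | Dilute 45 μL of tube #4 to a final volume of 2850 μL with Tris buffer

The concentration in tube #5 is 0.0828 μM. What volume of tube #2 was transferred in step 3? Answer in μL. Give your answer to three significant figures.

Step 1: 170 μL brought to 4.5 mL → factor 4500/170 = 26.471
Step 2: 4 mL + 8 mL = 12 mL total → factor 12/4 = 3
Step 3: v brought to 1200 μL → factor = 1200 μL/v
Step 4: 3-fold → factor 3
Step 5: 45 μL brought to 2850 μL → factor 2850/45 = 63.333
Product of known-step factors = 15088
Overall factor = 5.00 mM / (0.0828 μM) = 60386
Step-3 factor = 60386 / 15088 = 4.0022
v = 1200 μL / 4.0022 = 300 μL

300 μL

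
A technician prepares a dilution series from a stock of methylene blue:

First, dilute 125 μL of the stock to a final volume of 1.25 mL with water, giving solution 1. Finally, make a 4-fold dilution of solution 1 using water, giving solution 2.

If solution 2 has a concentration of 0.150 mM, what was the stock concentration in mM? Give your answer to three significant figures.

6.00 mM

Step 1: 125 μL brought to 1.25 mL → factor 1250/125 = 10
Step 2: 4-fold → factor 4
Overall dilution factor = 10 × 4 = 40
Stock = 0.150 mM × 40 = 6.00 mM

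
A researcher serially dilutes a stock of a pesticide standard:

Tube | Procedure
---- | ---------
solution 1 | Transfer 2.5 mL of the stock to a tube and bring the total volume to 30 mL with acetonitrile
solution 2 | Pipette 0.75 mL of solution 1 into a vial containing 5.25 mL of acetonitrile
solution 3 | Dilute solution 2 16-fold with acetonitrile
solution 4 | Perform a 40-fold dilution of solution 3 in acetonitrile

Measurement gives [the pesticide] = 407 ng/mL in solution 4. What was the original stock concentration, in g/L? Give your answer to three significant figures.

25.0 g/L

Step 1: 2.5 mL brought to 30 mL → factor 30/2.5 = 12
Step 2: 0.75 mL + 5.25 mL = 6 mL total → factor 6/0.75 = 8
Step 3: 16-fold → factor 16
Step 4: 40-fold → factor 40
Overall dilution factor = 12 × 8 × 16 × 40 = 61440
Stock = 407 ng/mL × 61440 = 2.501 × 10^7 ng/mL = 25.0 g/L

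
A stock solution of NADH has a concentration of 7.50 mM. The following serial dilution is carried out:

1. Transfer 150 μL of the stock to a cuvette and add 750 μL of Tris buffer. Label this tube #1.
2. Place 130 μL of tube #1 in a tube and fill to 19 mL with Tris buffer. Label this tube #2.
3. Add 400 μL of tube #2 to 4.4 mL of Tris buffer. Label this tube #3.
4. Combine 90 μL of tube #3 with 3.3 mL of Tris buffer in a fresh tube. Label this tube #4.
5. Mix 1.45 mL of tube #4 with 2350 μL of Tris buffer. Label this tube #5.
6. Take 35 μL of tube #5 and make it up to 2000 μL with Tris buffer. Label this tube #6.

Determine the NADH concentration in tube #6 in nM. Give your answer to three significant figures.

Step 1: 150 μL + 750 μL = 900 μL total → factor 900/150 = 6
Step 2: 130 μL brought to 19 mL → factor 19000/130 = 146.15
Step 3: 400 μL + 4.4 mL = 4800 μL total → factor 4800/400 = 12
Step 4: 90 μL + 3.3 mL = 3390 μL total → factor 3390/90 = 37.667
Step 5: 1.45 mL + 2350 μL = 3.8 mL total → factor 3.8/1.45 = 2.6207
Step 6: 35 μL brought to 2000 μL → factor 2000/35 = 57.143
Overall dilution factor = 6 × 146.15 × 12 × 37.667 × 2.6207 × 57.143 = 5.9358 × 10^7
Final = 7.50 mM / 5.9358 × 10^7 = 1.264 × 10^-7 mM = 0.126 nM

0.126 nM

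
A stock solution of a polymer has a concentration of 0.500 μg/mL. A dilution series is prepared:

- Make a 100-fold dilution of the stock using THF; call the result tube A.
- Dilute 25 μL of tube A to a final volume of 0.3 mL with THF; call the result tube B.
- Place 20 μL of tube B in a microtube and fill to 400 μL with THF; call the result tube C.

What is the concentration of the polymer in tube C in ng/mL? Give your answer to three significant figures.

Step 1: 100-fold → factor 100
Step 2: 25 μL brought to 0.3 mL → factor 300/25 = 12
Step 3: 20 μL brought to 400 μL → factor 400/20 = 20
Dilution factor through tube C = 100 × 12 × 20 = 24000
[tube C] = 0.500 μg/mL / 24000 = 2.083 × 10^-5 μg/mL = 0.0208 ng/mL

0.0208 ng/mL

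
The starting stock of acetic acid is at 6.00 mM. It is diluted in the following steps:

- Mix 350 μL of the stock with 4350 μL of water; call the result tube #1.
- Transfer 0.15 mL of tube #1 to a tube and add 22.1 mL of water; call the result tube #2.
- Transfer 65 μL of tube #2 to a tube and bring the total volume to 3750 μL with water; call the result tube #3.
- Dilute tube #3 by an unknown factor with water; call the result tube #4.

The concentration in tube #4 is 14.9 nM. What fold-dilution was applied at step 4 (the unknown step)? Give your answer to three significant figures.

Step 1: 350 μL + 4350 μL = 4700 μL total → factor 4700/350 = 13.429
Step 2: 0.15 mL + 22.1 mL = 22.25 mL total → factor 22.25/0.15 = 148.33
Step 3: 65 μL brought to 3750 μL → factor 3750/65 = 57.692
Step 4: unknown factor x
Product of known-step factors = 1.1492 × 10^5
Overall factor = 6.00 mM / (14.9 nM) = 4.0268 × 10^5
x = 4.0268 × 10^5 / 1.1492 × 10^5 = 3.50

3.50-fold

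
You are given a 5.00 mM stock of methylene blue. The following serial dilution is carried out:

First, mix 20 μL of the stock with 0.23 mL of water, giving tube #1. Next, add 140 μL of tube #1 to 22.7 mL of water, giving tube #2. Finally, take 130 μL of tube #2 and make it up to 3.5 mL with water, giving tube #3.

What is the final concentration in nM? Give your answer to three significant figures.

Step 1: 20 μL + 0.23 mL = 250 μL total → factor 250/20 = 12.5
Step 2: 140 μL + 22.7 mL = 22840 μL total → factor 22840/140 = 163.14
Step 3: 130 μL brought to 3.5 mL → factor 3500/130 = 26.923
Overall dilution factor = 12.5 × 163.14 × 26.923 = 54904
Final = 5.00 mM / 54904 = 9.107 × 10^-5 mM = 91.1 nM

91.1 nM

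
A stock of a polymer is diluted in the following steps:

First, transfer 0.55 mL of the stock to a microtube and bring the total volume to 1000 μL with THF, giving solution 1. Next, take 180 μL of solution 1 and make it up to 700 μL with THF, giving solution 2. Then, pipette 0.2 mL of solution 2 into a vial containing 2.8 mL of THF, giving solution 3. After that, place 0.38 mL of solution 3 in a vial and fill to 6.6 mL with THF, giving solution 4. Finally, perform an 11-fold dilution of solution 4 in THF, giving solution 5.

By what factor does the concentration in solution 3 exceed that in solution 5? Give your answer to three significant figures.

191

Step 1: 0.55 mL brought to 1000 μL → factor 1/0.55 = 1.8182
Step 2: 180 μL brought to 700 μL → factor 700/180 = 3.8889
Step 3: 0.2 mL + 2.8 mL = 3 mL total → factor 3/0.2 = 15
Step 4: 0.38 mL brought to 6.6 mL → factor 6.6/0.38 = 17.368
Step 5: 11-fold → factor 11
Dilution factor to solution 3 = 106.06; to solution 5 = 20263
[solution 3]/[solution 5] = (factor to solution 5)/(factor to solution 3) = 20263/106.06 = 191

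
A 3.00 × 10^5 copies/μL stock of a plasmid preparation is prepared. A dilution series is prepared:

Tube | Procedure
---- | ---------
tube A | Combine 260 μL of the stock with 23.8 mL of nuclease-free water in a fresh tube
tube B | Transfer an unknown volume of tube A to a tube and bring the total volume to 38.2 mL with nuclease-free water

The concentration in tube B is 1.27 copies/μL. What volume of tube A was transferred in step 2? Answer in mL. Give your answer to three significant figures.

Step 1: 260 μL + 23.8 mL = 24060 μL total → factor 24060/260 = 92.538
Step 2: v brought to 38.2 mL → factor = 38.2 mL/v
Product of known-step factors = 92.538
Overall factor = 3.00 × 10^5 copies/μL / (1.27 copies/μL) = 2.3622 × 10^5
Step-2 factor = 2.3622 × 10^5 / 92.538 = 2552.7
v = 38.2 mL / 2552.7 = 0.0150 mL

0.0150 mL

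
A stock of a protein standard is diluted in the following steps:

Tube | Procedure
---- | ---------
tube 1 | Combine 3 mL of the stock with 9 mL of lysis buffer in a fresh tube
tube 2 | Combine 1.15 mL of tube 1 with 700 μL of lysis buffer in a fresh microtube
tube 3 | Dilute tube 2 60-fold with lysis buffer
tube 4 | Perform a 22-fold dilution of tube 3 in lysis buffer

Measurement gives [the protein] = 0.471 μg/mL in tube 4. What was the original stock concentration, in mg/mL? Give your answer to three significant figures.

Step 1: 3 mL + 9 mL = 12 mL total → factor 12/3 = 4
Step 2: 1.15 mL + 700 μL = 1.85 mL total → factor 1.85/1.15 = 1.6087
Step 3: 60-fold → factor 60
Step 4: 22-fold → factor 22
Overall dilution factor = 4 × 1.6087 × 60 × 22 = 8493.9
Stock = 0.471 μg/mL × 8493.9 = 4001 μg/mL = 4.00 mg/mL

4.00 mg/mL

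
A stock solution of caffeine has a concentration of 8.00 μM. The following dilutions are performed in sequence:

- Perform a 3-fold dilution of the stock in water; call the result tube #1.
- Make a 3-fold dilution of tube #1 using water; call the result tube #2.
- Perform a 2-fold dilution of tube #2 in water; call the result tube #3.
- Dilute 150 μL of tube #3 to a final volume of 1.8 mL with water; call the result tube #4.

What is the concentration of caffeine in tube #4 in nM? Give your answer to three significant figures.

37.0 nM

Step 1: 3-fold → factor 3
Step 2: 3-fold → factor 3
Step 3: 2-fold → factor 2
Step 4: 150 μL brought to 1.8 mL → factor 1800/150 = 12
Overall dilution factor = 3 × 3 × 2 × 12 = 216
Final = 8.00 μM / 216 = 0.03704 μM = 37.0 nM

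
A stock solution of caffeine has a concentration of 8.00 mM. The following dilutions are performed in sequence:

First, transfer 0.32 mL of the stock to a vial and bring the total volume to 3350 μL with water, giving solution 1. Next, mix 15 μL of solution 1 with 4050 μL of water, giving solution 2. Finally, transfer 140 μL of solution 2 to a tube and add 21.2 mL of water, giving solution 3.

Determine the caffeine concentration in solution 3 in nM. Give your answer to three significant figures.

Step 1: 0.32 mL brought to 3350 μL → factor 3.35/0.32 = 10.469
Step 2: 15 μL + 4050 μL = 4065 μL total → factor 4065/15 = 271
Step 3: 140 μL + 21.2 mL = 21340 μL total → factor 21340/140 = 152.43
Overall dilution factor = 10.469 × 271 × 152.43 = 4.3244 × 10^5
Final = 8.00 mM / 4.3244 × 10^5 = 1.850 × 10^-5 mM = 18.5 nM

18.5 nM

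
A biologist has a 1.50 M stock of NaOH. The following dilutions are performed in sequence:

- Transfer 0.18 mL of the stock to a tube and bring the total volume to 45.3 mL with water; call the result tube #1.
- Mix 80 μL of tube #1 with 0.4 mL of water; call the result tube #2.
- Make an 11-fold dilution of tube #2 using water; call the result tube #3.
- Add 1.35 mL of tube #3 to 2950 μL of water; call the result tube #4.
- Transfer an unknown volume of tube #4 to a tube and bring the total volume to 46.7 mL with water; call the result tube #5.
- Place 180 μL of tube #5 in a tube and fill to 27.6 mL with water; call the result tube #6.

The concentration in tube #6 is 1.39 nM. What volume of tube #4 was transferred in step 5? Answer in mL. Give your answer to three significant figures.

0.351 mL

Step 1: 0.18 mL brought to 45.3 mL → factor 45.3/0.18 = 251.67
Step 2: 80 μL + 0.4 mL = 480 μL total → factor 480/80 = 6
Step 3: 11-fold → factor 11
Step 4: 1.35 mL + 2950 μL = 4.3 mL total → factor 4.3/1.35 = 3.1852
Step 5: v brought to 46.7 mL → factor = 46.7 mL/v
Step 6: 180 μL brought to 27.6 mL → factor 27600/180 = 153.33
Product of known-step factors = 8.1122 × 10^6
Overall factor = 1.50 M / (1.39 nM) = 1.0791 × 10^9
Step-5 factor = 1.0791 × 10^9 / 8.1122 × 10^6 = 133.03
v = 46.7 mL / 133.03 = 0.351 mL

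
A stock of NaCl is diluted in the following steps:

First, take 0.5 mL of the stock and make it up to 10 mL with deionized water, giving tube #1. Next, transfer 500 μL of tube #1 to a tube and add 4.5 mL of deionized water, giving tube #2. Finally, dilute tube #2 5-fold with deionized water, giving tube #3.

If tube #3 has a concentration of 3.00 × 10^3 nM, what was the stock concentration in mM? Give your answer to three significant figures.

3.00 mM

Step 1: 0.5 mL brought to 10 mL → factor 10/0.5 = 20
Step 2: 500 μL + 4.5 mL = 5000 μL total → factor 5000/500 = 10
Step 3: 5-fold → factor 5
Overall dilution factor = 20 × 10 × 5 = 1000
Stock = 3.00 × 10^3 nM × 1000 = 3.000 × 10^6 nM = 3.00 mM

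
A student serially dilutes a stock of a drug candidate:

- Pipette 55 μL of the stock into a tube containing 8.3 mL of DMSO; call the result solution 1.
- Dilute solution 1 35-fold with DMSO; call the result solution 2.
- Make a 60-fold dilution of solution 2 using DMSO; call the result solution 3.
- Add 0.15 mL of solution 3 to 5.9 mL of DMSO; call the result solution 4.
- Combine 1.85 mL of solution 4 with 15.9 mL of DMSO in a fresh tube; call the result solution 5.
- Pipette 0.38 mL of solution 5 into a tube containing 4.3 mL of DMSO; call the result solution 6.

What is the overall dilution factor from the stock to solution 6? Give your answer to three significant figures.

Step 1: 55 μL + 8.3 mL = 8355 μL total → factor 8355/55 = 151.91
Step 2: 35-fold → factor 35
Step 3: 60-fold → factor 60
Step 4: 0.15 mL + 5.9 mL = 6.05 mL total → factor 6.05/0.15 = 40.333
Step 5: 1.85 mL + 15.9 mL = 17.75 mL total → factor 17.75/1.85 = 9.5946
Step 6: 0.38 mL + 4.3 mL = 4.68 mL total → factor 4.68/0.38 = 12.316
Overall dilution factor = 151.91 × 35 × 60 × 40.333 × 9.5946 × 12.316 = 1.5204 × 10^9

1.52 × 10^9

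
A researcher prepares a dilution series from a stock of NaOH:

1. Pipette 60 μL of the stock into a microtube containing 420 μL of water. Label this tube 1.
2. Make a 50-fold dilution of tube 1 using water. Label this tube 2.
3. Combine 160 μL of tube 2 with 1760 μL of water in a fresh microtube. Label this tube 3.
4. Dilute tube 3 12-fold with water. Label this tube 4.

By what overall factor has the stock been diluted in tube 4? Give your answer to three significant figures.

Step 1: 60 μL + 420 μL = 480 μL total → factor 480/60 = 8
Step 2: 50-fold → factor 50
Step 3: 160 μL + 1760 μL = 1920 μL total → factor 1920/160 = 12
Step 4: 12-fold → factor 12
Overall dilution factor = 8 × 50 × 12 × 12 = 57600

5.76 × 10^4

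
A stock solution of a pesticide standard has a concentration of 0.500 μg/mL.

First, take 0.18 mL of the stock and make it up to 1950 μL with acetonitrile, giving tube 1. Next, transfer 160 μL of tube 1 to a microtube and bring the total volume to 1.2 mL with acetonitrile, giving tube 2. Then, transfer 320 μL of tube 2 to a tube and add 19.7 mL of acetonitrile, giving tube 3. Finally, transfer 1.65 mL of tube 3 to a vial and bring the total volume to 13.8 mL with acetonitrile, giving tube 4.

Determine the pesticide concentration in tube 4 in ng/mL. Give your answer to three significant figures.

Step 1: 0.18 mL brought to 1950 μL → factor 1.95/0.18 = 10.833
Step 2: 160 μL brought to 1.2 mL → factor 1200/160 = 7.5
Step 3: 320 μL + 19.7 mL = 20020 μL total → factor 20020/320 = 62.562
Step 4: 1.65 mL brought to 13.8 mL → factor 13.8/1.65 = 8.3636
Overall dilution factor = 10.833 × 7.5 × 62.562 × 8.3636 = 42514
Final = 0.500 μg/mL / 42514 = 1.176 × 10^-5 μg/mL = 0.0118 ng/mL

0.0118 ng/mL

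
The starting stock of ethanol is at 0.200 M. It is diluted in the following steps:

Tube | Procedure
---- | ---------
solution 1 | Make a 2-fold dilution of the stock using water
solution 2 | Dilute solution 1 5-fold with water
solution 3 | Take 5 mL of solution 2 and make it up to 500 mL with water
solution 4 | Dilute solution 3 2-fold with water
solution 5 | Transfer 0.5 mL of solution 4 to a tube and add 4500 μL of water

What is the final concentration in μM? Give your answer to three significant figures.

Step 1: 2-fold → factor 2
Step 2: 5-fold → factor 5
Step 3: 5 mL brought to 500 mL → factor 500/5 = 100
Step 4: 2-fold → factor 2
Step 5: 0.5 mL + 4500 μL = 5 mL total → factor 5/0.5 = 10
Overall dilution factor = 2 × 5 × 100 × 2 × 10 = 20000
Final = 0.200 M / 20000 = 1.000 × 10^-5 M = 10.0 μM

10.0 μM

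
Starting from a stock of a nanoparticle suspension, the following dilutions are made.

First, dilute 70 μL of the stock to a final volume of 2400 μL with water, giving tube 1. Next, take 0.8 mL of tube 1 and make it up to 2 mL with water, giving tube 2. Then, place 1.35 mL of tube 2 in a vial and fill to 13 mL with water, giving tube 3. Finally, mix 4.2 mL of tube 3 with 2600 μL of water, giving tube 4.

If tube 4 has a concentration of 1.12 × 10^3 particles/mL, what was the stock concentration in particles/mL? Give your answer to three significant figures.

1.50 × 10^6 particles/mL

Step 1: 70 μL brought to 2400 μL → factor 2400/70 = 34.286
Step 2: 0.8 mL brought to 2 mL → factor 2/0.8 = 2.5
Step 3: 1.35 mL brought to 13 mL → factor 13/1.35 = 9.6296
Step 4: 4.2 mL + 2600 μL = 6.8 mL total → factor 6.8/4.2 = 1.619
Overall dilution factor = 34.286 × 2.5 × 9.6296 × 1.619 = 1336.4
Stock = 1.12 × 10^3 particles/mL × 1336.4 = 1.50 × 10^6 particles/mL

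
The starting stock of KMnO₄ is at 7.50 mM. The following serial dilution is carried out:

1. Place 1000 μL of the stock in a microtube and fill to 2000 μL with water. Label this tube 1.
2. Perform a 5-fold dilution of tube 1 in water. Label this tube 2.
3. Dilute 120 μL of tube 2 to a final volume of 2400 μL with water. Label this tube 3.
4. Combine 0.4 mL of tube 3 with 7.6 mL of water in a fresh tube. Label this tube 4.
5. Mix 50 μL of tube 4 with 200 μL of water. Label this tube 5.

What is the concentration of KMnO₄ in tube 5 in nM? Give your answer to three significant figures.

375 nM

Step 1: 1000 μL brought to 2000 μL → factor 2000/1000 = 2
Step 2: 5-fold → factor 5
Step 3: 120 μL brought to 2400 μL → factor 2400/120 = 20
Step 4: 0.4 mL + 7.6 mL = 8 mL total → factor 8/0.4 = 20
Step 5: 50 μL + 200 μL = 250 μL total → factor 250/50 = 5
Overall dilution factor = 2 × 5 × 20 × 20 × 5 = 20000
Final = 7.50 mM / 20000 = 0.0003750 mM = 375 nM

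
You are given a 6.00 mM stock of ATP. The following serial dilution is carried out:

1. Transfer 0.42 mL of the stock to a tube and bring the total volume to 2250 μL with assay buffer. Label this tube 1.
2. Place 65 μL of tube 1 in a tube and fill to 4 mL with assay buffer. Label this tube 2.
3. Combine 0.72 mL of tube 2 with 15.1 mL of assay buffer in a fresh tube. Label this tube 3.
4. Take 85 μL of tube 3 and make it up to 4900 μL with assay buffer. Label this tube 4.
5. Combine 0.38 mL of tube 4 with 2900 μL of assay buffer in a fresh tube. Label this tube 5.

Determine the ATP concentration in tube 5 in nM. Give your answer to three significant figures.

1.66 nM

Step 1: 0.42 mL brought to 2250 μL → factor 2.25/0.42 = 5.3571
Step 2: 65 μL brought to 4 mL → factor 4000/65 = 61.538
Step 3: 0.72 mL + 15.1 mL = 15.82 mL total → factor 15.82/0.72 = 21.972
Step 4: 85 μL brought to 4900 μL → factor 4900/85 = 57.647
Step 5: 0.38 mL + 2900 μL = 3.28 mL total → factor 3.28/0.38 = 8.6316
Overall dilution factor = 5.3571 × 61.538 × 21.972 × 57.647 × 8.6316 = 3.6043 × 10^6
Final = 6.00 mM / 3.6043 × 10^6 = 1.665 × 10^-6 mM = 1.66 nM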